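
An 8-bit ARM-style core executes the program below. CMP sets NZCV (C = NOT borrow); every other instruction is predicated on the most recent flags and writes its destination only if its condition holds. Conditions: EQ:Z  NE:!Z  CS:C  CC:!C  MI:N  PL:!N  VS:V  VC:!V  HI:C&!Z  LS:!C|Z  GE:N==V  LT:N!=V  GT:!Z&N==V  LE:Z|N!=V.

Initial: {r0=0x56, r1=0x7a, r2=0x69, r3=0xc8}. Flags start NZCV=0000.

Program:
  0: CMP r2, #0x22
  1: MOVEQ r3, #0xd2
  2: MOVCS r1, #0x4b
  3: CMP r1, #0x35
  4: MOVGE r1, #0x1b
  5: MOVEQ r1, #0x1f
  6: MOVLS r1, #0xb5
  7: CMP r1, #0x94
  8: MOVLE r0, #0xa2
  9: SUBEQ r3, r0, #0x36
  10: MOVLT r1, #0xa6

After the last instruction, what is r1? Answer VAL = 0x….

[0] flags=0010 → (cmp)
[1] flags=0010 EQ?F → skip
[2] flags=0010 CS?T → r1=0x4b
[3] flags=0010 → (cmp)
[4] flags=0010 GE?T → r1=0x1b
[5] flags=0010 EQ?F → skip
[6] flags=0010 LS?F → skip
[7] flags=1001 → (cmp)
[8] flags=1001 LE?F → skip
[9] flags=1001 EQ?F → skip
[10] flags=1001 LT?F → skip

VAL = 0x1b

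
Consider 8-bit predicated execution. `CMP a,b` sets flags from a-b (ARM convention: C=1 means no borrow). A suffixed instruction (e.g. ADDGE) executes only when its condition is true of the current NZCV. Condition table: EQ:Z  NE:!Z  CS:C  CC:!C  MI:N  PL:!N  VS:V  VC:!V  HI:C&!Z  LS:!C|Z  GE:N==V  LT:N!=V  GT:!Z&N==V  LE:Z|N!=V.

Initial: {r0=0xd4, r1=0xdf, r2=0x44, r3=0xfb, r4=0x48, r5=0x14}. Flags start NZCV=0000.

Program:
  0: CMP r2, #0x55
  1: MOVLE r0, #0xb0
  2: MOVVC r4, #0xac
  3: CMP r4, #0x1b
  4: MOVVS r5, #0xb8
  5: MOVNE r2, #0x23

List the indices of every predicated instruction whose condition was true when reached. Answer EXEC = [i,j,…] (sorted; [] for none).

EXEC = [1,2,5]

[0] flags=1000 → (cmp)
[1] flags=1000 LE?T → r0=0xb0
[2] flags=1000 VC?T → r4=0xac
[3] flags=1010 → (cmp)
[4] flags=1010 VS?F → skip
[5] flags=1010 NE?T → r2=0x23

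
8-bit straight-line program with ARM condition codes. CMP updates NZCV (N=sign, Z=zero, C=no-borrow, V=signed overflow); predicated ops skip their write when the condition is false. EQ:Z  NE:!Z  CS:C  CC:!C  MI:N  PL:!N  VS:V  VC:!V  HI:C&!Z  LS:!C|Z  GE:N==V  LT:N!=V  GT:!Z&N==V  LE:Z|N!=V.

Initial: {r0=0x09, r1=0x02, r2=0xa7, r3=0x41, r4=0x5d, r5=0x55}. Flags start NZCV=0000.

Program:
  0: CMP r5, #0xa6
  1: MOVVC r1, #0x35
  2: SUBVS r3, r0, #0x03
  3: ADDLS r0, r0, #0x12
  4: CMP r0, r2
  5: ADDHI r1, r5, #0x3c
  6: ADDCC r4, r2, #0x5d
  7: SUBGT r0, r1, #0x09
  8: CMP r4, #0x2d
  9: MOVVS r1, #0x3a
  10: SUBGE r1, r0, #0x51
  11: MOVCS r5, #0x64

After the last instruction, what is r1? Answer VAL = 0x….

[0] flags=1001 → (cmp)
[1] flags=1001 VC?F → skip
[2] flags=1001 VS?T → r3=0x06
[3] flags=1001 LS?T → r0=0x1b
[4] flags=0000 → (cmp)
[5] flags=0000 HI?F → skip
[6] flags=0000 CC?T → r4=0x04
[7] flags=0000 GT?T → r0=0xf9
[8] flags=1000 → (cmp)
[9] flags=1000 VS?F → skip
[10] flags=1000 GE?F → skip
[11] flags=1000 CS?F → skip

VAL = 0x02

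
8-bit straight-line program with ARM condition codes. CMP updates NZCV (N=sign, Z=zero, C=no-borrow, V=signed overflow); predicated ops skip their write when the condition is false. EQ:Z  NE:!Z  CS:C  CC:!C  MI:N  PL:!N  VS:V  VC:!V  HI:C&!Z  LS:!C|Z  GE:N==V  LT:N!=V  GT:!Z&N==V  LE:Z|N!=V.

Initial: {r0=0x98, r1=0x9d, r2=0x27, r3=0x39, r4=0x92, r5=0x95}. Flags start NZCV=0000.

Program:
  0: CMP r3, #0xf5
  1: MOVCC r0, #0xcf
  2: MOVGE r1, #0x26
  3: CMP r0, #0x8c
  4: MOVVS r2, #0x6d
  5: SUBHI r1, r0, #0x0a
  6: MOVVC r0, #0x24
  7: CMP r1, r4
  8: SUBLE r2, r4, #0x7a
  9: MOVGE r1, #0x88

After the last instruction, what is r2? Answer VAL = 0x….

[0] flags=0000 → (cmp)
[1] flags=0000 CC?T → r0=0xcf
[2] flags=0000 GE?T → r1=0x26
[3] flags=0010 → (cmp)
[4] flags=0010 VS?F → skip
[5] flags=0010 HI?T → r1=0xc5
[6] flags=0010 VC?T → r0=0x24
[7] flags=0010 → (cmp)
[8] flags=0010 LE?F → skip
[9] flags=0010 GE?T → r1=0x88

VAL = 0x27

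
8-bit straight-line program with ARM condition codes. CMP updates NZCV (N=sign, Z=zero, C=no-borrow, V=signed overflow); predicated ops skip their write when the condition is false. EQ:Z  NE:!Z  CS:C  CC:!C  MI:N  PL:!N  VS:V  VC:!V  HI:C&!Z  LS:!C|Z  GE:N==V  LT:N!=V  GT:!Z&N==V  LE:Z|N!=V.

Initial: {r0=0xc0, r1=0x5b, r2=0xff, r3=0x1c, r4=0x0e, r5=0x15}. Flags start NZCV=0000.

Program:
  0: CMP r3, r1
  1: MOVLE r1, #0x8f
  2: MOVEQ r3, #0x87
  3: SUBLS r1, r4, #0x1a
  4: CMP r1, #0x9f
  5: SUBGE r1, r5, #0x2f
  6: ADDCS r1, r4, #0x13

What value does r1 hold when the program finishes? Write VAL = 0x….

VAL = 0x21

[0] flags=1000 → (cmp)
[1] flags=1000 LE?T → r1=0x8f
[2] flags=1000 EQ?F → skip
[3] flags=1000 LS?T → r1=0xf4
[4] flags=0010 → (cmp)
[5] flags=0010 GE?T → r1=0xe6
[6] flags=0010 CS?T → r1=0x21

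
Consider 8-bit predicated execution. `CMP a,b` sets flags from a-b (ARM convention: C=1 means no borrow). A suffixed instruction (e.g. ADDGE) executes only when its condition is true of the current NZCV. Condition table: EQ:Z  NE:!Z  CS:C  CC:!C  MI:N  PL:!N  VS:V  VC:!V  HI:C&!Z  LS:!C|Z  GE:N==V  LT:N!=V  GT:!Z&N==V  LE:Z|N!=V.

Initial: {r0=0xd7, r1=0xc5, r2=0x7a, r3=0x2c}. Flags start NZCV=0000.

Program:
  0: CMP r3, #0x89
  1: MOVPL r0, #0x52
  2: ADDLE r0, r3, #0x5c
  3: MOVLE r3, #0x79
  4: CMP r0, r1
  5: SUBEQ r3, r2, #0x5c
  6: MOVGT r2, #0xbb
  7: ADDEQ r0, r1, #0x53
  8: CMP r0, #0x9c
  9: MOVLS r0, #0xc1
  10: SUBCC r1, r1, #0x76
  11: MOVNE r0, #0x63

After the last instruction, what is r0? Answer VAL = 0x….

0: ✓ CMP  NZCV=1001
1: · MOVPL
2: · ADDLE
3: · MOVLE
4: ✓ CMP  NZCV=0010
5: · SUBEQ
6: ✓ MOVGT  r2←0xbb
7: · ADDEQ
8: ✓ CMP  NZCV=0010
9: · MOVLS
10: · SUBCC
11: ✓ MOVNE  r0←0x63

VAL = 0x63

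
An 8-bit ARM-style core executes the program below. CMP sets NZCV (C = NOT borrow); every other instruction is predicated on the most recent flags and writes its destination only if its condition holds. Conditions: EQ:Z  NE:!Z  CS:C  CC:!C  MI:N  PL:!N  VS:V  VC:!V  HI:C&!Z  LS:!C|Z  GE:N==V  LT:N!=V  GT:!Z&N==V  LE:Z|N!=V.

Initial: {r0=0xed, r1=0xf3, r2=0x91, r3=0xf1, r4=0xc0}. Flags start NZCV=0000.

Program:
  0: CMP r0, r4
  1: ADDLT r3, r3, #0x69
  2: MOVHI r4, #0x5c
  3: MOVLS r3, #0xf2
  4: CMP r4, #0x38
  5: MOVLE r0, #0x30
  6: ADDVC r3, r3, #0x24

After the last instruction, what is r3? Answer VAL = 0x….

VAL = 0x15

0: ✓ CMP  NZCV=0010
1: · ADDLT
2: ✓ MOVHI  r4←0x5c
3: · MOVLS
4: ✓ CMP  NZCV=0010
5: · MOVLE
6: ✓ ADDVC  r3←0x15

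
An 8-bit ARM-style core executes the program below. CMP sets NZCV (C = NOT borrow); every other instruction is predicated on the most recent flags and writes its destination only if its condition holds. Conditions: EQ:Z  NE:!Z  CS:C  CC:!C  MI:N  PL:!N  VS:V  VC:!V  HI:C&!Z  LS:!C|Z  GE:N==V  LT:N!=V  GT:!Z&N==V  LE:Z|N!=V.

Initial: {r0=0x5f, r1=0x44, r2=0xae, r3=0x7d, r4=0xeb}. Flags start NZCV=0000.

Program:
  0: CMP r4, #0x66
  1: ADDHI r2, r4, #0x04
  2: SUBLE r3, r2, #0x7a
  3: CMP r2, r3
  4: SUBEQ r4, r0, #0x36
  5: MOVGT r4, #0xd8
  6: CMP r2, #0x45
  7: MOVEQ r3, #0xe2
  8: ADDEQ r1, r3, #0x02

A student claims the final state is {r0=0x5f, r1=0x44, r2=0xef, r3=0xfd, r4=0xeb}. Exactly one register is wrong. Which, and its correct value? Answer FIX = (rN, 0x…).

0: ✓ CMP  NZCV=1010
1: ✓ ADDHI  r2←0xef
2: ✓ SUBLE  r3←0x75
3: ✓ CMP  NZCV=0011
4: · SUBEQ
5: · MOVGT
6: ✓ CMP  NZCV=1010
7: · MOVEQ
8: · ADDEQ

FIX = (r3, 0x75)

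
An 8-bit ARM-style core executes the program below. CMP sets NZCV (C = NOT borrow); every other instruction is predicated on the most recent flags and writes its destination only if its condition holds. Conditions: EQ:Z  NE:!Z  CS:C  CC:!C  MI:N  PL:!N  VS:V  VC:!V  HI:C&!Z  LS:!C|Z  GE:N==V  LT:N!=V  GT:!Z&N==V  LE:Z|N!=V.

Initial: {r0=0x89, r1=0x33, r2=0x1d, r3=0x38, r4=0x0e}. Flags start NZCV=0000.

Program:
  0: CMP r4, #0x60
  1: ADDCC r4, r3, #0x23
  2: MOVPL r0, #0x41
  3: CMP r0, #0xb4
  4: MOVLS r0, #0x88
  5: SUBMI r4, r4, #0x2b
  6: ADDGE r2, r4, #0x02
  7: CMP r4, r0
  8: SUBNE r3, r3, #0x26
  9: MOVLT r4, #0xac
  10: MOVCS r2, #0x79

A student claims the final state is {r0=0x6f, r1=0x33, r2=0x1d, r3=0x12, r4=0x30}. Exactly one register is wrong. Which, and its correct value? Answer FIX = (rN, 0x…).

FIX = (r0, 0x88)

[0] flags=1000 → (cmp)
[1] flags=1000 CC?T → r4=0x5b
[2] flags=1000 PL?F → skip
[3] flags=1000 → (cmp)
[4] flags=1000 LS?T → r0=0x88
[5] flags=1000 MI?T → r4=0x30
[6] flags=1000 GE?F → skip
[7] flags=1001 → (cmp)
[8] flags=1001 NE?T → r3=0x12
[9] flags=1001 LT?F → skip
[10] flags=1001 CS?F → skip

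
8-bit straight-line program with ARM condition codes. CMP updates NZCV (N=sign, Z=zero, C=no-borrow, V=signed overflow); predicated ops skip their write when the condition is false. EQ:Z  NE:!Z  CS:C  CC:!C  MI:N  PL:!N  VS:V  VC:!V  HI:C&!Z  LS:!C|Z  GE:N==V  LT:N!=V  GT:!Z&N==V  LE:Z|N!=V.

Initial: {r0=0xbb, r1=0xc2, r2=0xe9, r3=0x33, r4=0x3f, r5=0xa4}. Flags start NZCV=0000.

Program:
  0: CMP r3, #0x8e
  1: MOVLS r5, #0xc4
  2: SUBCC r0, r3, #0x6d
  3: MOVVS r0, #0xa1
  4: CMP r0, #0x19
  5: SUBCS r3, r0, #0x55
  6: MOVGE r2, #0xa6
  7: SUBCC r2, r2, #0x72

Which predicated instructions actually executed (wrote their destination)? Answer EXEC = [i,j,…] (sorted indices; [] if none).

EXEC = [1,2,3,5]

0: ✓ CMP  NZCV=1001
1: ✓ MOVLS  r5←0xc4
2: ✓ SUBCC  r0←0xc6
3: ✓ MOVVS  r0←0xa1
4: ✓ CMP  NZCV=1010
5: ✓ SUBCS  r3←0x4c
6: · MOVGE
7: · SUBCC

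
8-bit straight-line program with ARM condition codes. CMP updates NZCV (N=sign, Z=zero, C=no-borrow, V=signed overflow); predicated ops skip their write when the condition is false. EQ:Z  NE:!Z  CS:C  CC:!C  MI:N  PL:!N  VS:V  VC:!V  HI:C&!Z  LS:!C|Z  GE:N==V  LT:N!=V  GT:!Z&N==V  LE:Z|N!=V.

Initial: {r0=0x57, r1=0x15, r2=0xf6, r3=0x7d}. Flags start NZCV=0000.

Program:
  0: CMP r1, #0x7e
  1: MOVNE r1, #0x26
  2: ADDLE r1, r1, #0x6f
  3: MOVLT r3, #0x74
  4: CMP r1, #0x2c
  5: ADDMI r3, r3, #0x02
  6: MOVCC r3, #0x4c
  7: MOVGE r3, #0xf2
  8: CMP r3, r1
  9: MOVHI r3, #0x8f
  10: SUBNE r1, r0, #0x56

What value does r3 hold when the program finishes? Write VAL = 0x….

VAL = 0x74

[0] flags=1000 → (cmp)
[1] flags=1000 NE?T → r1=0x26
[2] flags=1000 LE?T → r1=0x95
[3] flags=1000 LT?T → r3=0x74
[4] flags=0011 → (cmp)
[5] flags=0011 MI?F → skip
[6] flags=0011 CC?F → skip
[7] flags=0011 GE?F → skip
[8] flags=1001 → (cmp)
[9] flags=1001 HI?F → skip
[10] flags=1001 NE?T → r1=0x01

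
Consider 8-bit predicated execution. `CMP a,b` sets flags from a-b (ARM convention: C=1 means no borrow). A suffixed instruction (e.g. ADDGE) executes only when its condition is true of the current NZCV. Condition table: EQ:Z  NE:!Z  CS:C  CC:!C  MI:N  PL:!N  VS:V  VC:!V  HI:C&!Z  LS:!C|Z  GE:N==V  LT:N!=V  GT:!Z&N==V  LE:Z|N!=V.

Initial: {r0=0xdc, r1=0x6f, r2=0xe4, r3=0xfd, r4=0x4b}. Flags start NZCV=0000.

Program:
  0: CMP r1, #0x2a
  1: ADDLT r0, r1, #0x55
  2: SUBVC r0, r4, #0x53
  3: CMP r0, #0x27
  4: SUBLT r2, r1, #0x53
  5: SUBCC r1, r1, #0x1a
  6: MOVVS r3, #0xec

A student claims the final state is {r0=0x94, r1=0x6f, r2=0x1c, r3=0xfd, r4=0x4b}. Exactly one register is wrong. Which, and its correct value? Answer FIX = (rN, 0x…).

0: ✓ CMP  NZCV=0010
1: · ADDLT
2: ✓ SUBVC  r0←0xf8
3: ✓ CMP  NZCV=1010
4: ✓ SUBLT  r2←0x1c
5: · SUBCC
6: · MOVVS

FIX = (r0, 0xf8)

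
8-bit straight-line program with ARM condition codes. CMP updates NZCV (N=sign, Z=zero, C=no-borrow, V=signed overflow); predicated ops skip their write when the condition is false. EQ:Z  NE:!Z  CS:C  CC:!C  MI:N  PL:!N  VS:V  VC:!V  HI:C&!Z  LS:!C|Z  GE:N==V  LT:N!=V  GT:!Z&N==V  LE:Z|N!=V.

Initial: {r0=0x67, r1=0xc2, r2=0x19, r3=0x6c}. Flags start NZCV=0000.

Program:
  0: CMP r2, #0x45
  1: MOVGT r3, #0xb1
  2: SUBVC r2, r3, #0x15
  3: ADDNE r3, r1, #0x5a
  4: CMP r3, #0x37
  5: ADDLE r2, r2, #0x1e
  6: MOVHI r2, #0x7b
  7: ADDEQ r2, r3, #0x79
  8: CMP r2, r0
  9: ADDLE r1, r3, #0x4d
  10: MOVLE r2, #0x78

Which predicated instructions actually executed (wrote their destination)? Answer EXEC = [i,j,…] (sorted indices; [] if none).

0: ✓ CMP  NZCV=1000
1: · MOVGT
2: ✓ SUBVC  r2←0x57
3: ✓ ADDNE  r3←0x1c
4: ✓ CMP  NZCV=1000
5: ✓ ADDLE  r2←0x75
6: · MOVHI
7: · ADDEQ
8: ✓ CMP  NZCV=0010
9: · ADDLE
10: · MOVLE

EXEC = [2,3,5]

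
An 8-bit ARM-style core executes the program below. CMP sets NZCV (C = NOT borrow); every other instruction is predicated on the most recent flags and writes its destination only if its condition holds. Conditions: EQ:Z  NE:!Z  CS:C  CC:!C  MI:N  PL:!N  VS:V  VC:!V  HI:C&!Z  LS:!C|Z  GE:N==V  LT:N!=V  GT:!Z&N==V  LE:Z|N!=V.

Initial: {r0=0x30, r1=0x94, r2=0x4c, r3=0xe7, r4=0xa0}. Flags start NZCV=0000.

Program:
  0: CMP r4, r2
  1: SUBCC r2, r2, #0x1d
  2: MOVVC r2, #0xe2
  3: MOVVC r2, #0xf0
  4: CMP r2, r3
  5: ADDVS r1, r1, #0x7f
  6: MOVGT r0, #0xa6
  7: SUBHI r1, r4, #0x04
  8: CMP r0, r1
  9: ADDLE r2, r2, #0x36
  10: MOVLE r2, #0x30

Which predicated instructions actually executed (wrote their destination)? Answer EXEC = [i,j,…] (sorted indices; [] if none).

[0] flags=0011 → (cmp)
[1] flags=0011 CC?F → skip
[2] flags=0011 VC?F → skip
[3] flags=0011 VC?F → skip
[4] flags=0000 → (cmp)
[5] flags=0000 VS?F → skip
[6] flags=0000 GT?T → r0=0xa6
[7] flags=0000 HI?F → skip
[8] flags=0010 → (cmp)
[9] flags=0010 LE?F → skip
[10] flags=0010 LE?F → skip

EXEC = [6]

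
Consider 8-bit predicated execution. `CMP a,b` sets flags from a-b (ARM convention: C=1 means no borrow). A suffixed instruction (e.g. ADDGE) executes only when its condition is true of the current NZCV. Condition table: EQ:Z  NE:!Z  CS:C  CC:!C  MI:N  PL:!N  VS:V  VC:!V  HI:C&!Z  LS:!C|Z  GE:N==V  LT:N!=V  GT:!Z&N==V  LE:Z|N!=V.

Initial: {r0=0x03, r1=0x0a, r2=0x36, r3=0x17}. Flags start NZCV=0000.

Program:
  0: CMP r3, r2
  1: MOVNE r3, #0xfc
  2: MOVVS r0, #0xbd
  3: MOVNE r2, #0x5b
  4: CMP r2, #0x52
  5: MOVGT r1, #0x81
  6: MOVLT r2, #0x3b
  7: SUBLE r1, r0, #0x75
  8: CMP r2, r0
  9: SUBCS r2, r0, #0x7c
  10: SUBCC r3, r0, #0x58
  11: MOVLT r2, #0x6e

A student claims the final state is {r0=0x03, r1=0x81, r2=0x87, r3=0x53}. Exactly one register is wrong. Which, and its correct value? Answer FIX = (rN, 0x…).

0: ✓ CMP  NZCV=1000
1: ✓ MOVNE  r3←0xfc
2: · MOVVS
3: ✓ MOVNE  r2←0x5b
4: ✓ CMP  NZCV=0010
5: ✓ MOVGT  r1←0x81
6: · MOVLT
7: · SUBLE
8: ✓ CMP  NZCV=0010
9: ✓ SUBCS  r2←0x87
10: · SUBCC
11: · MOVLT

FIX = (r3, 0xfc)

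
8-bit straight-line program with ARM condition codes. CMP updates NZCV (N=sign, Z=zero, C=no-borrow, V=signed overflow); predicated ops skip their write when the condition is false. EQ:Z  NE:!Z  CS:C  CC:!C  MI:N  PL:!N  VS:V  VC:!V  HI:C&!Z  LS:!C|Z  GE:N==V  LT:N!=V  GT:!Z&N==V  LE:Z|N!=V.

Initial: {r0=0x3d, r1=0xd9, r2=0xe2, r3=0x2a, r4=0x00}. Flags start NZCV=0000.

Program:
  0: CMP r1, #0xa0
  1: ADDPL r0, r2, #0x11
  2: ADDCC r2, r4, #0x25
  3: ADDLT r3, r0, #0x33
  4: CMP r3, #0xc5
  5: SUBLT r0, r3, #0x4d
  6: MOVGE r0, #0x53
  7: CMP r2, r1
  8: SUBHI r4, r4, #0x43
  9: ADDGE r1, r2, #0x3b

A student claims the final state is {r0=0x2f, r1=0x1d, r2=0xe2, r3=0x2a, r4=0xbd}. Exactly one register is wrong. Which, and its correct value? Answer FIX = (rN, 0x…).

[0] flags=0010 → (cmp)
[1] flags=0010 PL?T → r0=0xf3
[2] flags=0010 CC?F → skip
[3] flags=0010 LT?F → skip
[4] flags=0000 → (cmp)
[5] flags=0000 LT?F → skip
[6] flags=0000 GE?T → r0=0x53
[7] flags=0010 → (cmp)
[8] flags=0010 HI?T → r4=0xbd
[9] flags=0010 GE?T → r1=0x1d

FIX = (r0, 0x53)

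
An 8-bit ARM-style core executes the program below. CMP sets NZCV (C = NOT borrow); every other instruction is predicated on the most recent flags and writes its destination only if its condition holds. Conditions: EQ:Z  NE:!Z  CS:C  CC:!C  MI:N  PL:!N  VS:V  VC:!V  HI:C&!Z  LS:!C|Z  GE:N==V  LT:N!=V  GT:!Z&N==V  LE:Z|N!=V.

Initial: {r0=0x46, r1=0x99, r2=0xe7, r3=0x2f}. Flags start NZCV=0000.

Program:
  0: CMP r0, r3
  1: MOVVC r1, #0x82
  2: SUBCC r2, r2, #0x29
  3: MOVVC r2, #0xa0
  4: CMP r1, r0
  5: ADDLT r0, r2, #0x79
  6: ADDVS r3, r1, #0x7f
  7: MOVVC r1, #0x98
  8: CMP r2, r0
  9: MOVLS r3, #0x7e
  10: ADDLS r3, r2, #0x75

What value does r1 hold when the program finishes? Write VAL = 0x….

[0] flags=0010 → (cmp)
[1] flags=0010 VC?T → r1=0x82
[2] flags=0010 CC?F → skip
[3] flags=0010 VC?T → r2=0xa0
[4] flags=0011 → (cmp)
[5] flags=0011 LT?T → r0=0x19
[6] flags=0011 VS?T → r3=0x01
[7] flags=0011 VC?F → skip
[8] flags=1010 → (cmp)
[9] flags=1010 LS?F → skip
[10] flags=1010 LS?F → skip

VAL = 0x82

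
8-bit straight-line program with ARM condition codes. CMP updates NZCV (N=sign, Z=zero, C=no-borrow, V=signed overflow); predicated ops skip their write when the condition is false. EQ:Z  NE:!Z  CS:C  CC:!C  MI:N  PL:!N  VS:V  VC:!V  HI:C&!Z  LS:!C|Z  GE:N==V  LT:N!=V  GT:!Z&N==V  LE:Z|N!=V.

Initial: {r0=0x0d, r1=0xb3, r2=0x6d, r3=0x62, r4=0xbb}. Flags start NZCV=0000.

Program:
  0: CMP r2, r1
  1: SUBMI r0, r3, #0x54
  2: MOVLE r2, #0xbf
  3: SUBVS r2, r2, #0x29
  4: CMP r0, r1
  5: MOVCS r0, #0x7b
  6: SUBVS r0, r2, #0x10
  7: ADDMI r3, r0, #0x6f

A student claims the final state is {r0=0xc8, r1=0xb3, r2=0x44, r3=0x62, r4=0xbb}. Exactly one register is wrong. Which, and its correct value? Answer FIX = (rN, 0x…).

0: ✓ CMP  NZCV=1001
1: ✓ SUBMI  r0←0x0e
2: · MOVLE
3: ✓ SUBVS  r2←0x44
4: ✓ CMP  NZCV=0000
5: · MOVCS
6: · SUBVS
7: · ADDMI

FIX = (r0, 0x0e)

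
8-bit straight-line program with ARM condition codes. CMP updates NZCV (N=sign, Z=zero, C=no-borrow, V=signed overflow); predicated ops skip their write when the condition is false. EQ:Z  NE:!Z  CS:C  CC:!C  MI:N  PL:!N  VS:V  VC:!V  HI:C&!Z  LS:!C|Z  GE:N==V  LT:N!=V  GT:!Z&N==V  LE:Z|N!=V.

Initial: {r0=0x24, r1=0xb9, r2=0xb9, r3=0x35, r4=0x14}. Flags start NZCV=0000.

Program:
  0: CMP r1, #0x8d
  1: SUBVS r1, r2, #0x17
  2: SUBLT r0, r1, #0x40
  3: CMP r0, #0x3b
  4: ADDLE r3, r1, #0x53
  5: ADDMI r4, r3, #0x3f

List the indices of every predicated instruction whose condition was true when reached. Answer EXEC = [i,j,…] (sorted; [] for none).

0: ✓ CMP  NZCV=0010
1: · SUBVS
2: · SUBLT
3: ✓ CMP  NZCV=1000
4: ✓ ADDLE  r3←0x0c
5: ✓ ADDMI  r4←0x4b

EXEC = [4,5]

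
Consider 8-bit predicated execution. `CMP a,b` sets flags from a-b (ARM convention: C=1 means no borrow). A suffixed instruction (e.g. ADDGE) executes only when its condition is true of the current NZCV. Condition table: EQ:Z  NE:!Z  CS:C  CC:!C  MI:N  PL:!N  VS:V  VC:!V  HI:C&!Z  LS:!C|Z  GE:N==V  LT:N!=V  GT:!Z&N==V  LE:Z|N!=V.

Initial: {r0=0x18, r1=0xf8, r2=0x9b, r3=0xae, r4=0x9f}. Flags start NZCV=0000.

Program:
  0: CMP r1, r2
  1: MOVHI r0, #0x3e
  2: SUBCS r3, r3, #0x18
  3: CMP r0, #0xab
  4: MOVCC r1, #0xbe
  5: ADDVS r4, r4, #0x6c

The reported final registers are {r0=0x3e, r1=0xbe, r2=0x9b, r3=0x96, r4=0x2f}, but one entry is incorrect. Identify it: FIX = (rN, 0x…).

0: ✓ CMP  NZCV=0010
1: ✓ MOVHI  r0←0x3e
2: ✓ SUBCS  r3←0x96
3: ✓ CMP  NZCV=1001
4: ✓ MOVCC  r1←0xbe
5: ✓ ADDVS  r4←0x0b

FIX = (r4, 0x0b)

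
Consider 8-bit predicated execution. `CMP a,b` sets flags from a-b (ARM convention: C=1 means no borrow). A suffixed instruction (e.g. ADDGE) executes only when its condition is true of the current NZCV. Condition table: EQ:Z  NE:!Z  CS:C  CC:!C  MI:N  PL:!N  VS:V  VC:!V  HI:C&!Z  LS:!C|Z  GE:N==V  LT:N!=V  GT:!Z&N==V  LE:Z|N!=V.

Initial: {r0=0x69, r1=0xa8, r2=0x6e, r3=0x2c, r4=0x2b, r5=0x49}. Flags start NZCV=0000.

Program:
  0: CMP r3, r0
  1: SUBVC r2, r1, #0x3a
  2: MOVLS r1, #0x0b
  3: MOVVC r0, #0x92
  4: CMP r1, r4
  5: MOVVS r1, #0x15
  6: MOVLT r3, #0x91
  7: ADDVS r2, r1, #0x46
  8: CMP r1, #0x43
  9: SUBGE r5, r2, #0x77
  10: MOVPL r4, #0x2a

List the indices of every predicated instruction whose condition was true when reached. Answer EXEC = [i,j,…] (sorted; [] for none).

EXEC = [1,2,3,6]

[0] flags=1000 → (cmp)
[1] flags=1000 VC?T → r2=0x6e
[2] flags=1000 LS?T → r1=0x0b
[3] flags=1000 VC?T → r0=0x92
[4] flags=1000 → (cmp)
[5] flags=1000 VS?F → skip
[6] flags=1000 LT?T → r3=0x91
[7] flags=1000 VS?F → skip
[8] flags=1000 → (cmp)
[9] flags=1000 GE?F → skip
[10] flags=1000 PL?F → skip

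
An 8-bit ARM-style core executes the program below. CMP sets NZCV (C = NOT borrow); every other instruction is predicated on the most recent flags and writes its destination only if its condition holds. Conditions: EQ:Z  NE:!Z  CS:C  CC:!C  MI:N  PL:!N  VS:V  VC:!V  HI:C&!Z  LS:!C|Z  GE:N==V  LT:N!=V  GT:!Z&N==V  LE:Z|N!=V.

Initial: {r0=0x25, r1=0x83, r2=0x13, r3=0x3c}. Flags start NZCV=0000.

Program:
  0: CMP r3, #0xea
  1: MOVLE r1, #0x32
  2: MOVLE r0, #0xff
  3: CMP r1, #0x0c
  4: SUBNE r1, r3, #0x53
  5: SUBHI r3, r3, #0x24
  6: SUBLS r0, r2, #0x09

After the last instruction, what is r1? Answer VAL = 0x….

0: ✓ CMP  NZCV=0000
1: · MOVLE
2: · MOVLE
3: ✓ CMP  NZCV=0011
4: ✓ SUBNE  r1←0xe9
5: ✓ SUBHI  r3←0x18
6: · SUBLS

VAL = 0xe9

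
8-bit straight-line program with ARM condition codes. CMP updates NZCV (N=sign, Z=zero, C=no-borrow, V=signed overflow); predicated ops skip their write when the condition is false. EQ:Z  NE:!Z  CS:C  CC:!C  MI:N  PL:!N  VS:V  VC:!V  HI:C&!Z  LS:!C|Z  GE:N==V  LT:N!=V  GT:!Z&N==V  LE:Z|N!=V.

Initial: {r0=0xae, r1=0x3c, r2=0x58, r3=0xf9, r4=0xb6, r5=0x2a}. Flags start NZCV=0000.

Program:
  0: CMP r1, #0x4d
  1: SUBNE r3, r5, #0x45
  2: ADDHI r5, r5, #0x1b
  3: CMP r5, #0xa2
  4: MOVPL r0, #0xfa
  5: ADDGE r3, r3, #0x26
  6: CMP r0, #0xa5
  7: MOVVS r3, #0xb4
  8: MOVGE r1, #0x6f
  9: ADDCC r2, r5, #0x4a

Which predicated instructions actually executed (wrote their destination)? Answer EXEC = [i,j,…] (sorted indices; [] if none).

0: ✓ CMP  NZCV=1000
1: ✓ SUBNE  r3←0xe5
2: · ADDHI
3: ✓ CMP  NZCV=1001
4: · MOVPL
5: ✓ ADDGE  r3←0x0b
6: ✓ CMP  NZCV=0010
7: · MOVVS
8: ✓ MOVGE  r1←0x6f
9: · ADDCC

EXEC = [1,5,8]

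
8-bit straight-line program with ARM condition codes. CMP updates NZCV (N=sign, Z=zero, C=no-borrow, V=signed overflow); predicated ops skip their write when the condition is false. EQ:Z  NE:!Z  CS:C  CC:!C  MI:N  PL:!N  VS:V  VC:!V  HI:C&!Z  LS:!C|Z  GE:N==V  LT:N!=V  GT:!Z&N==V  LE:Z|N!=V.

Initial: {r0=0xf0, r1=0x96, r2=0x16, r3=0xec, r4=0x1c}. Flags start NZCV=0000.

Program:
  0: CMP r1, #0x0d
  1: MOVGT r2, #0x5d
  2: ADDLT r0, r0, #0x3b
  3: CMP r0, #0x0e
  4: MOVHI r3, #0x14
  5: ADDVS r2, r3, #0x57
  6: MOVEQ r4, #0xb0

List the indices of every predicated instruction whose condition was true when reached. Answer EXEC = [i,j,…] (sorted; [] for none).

[0] flags=1010 → (cmp)
[1] flags=1010 GT?F → skip
[2] flags=1010 LT?T → r0=0x2b
[3] flags=0010 → (cmp)
[4] flags=0010 HI?T → r3=0x14
[5] flags=0010 VS?F → skip
[6] flags=0010 EQ?F → skip

EXEC = [2,4]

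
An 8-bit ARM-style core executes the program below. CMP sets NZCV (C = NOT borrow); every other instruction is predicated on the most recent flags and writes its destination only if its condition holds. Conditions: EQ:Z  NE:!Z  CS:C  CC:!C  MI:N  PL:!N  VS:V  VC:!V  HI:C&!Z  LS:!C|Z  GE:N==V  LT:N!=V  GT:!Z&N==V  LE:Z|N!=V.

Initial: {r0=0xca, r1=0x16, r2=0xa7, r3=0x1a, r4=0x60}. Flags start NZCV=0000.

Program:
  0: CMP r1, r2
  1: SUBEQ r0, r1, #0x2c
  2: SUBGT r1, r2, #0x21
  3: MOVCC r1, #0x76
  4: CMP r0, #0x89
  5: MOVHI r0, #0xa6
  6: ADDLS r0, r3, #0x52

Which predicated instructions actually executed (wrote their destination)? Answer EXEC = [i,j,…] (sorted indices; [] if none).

0: ✓ CMP  NZCV=0000
1: · SUBEQ
2: ✓ SUBGT  r1←0x86
3: ✓ MOVCC  r1←0x76
4: ✓ CMP  NZCV=0010
5: ✓ MOVHI  r0←0xa6
6: · ADDLS

EXEC = [2,3,5]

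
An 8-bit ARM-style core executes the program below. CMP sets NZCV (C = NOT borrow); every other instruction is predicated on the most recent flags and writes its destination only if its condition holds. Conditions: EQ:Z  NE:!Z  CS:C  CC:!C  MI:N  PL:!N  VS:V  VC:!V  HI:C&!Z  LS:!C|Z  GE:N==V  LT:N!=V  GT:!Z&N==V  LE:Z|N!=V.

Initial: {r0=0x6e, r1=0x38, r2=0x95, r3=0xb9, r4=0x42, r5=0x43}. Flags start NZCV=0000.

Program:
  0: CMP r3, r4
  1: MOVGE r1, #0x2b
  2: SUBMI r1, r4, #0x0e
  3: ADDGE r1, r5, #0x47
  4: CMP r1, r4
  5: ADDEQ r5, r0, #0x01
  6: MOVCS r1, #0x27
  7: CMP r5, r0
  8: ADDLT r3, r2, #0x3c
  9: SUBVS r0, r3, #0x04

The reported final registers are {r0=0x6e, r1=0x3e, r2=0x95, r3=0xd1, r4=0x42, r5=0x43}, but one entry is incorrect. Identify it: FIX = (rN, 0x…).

FIX = (r1, 0x38)

[0] flags=0011 → (cmp)
[1] flags=0011 GE?F → skip
[2] flags=0011 MI?F → skip
[3] flags=0011 GE?F → skip
[4] flags=1000 → (cmp)
[5] flags=1000 EQ?F → skip
[6] flags=1000 CS?F → skip
[7] flags=1000 → (cmp)
[8] flags=1000 LT?T → r3=0xd1
[9] flags=1000 VS?F → skip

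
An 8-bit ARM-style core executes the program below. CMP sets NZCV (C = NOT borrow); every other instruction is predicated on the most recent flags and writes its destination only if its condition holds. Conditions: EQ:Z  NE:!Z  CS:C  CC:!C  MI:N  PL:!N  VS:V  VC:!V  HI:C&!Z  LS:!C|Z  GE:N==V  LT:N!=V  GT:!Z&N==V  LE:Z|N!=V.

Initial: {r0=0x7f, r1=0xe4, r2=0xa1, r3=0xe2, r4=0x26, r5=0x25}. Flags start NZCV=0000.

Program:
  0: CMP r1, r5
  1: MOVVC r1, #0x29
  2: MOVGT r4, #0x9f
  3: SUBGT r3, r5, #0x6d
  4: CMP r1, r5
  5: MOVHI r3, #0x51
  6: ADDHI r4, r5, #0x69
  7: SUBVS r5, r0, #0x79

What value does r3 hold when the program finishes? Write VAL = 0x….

VAL = 0x51

[0] flags=1010 → (cmp)
[1] flags=1010 VC?T → r1=0x29
[2] flags=1010 GT?F → skip
[3] flags=1010 GT?F → skip
[4] flags=0010 → (cmp)
[5] flags=0010 HI?T → r3=0x51
[6] flags=0010 HI?T → r4=0x8e
[7] flags=0010 VS?F → skip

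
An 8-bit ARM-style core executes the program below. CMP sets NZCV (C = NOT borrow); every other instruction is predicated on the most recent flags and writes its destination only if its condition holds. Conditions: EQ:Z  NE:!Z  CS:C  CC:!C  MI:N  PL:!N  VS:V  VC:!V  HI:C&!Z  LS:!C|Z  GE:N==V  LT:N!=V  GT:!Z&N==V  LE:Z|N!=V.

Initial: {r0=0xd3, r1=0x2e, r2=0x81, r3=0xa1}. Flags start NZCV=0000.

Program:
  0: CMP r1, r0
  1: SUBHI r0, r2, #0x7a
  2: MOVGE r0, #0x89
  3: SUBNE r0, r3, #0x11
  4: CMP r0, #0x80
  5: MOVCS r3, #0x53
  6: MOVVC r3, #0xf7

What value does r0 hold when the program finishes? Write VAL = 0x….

VAL = 0x90

0: ✓ CMP  NZCV=0000
1: · SUBHI
2: ✓ MOVGE  r0←0x89
3: ✓ SUBNE  r0←0x90
4: ✓ CMP  NZCV=0010
5: ✓ MOVCS  r3←0x53
6: ✓ MOVVC  r3←0xf7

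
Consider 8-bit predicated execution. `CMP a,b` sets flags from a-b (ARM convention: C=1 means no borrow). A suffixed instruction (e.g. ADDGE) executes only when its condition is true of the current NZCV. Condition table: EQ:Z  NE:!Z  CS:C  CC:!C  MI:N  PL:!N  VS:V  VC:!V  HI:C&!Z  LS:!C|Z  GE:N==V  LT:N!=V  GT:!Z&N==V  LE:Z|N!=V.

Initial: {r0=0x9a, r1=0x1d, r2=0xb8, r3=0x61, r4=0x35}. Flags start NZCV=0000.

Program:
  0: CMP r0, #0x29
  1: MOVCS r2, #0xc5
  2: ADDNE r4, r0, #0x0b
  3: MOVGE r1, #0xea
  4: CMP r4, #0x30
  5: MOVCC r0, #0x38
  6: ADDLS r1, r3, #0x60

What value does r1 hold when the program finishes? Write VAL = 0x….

[0] flags=0011 → (cmp)
[1] flags=0011 CS?T → r2=0xc5
[2] flags=0011 NE?T → r4=0xa5
[3] flags=0011 GE?F → skip
[4] flags=0011 → (cmp)
[5] flags=0011 CC?F → skip
[6] flags=0011 LS?F → skip

VAL = 0x1d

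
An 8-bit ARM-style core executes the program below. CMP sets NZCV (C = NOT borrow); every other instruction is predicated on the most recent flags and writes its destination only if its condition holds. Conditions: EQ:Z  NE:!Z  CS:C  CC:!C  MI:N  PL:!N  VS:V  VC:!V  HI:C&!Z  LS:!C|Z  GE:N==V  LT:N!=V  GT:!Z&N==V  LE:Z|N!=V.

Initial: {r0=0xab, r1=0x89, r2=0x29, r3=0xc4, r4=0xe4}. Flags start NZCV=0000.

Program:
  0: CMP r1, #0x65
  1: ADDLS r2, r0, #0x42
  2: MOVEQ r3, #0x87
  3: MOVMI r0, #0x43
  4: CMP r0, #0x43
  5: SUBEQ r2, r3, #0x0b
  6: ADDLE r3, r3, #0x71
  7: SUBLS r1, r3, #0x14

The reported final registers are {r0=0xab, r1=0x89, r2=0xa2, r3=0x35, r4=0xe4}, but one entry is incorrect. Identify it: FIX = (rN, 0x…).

FIX = (r2, 0x29)

0: ✓ CMP  NZCV=0011
1: · ADDLS
2: · MOVEQ
3: · MOVMI
4: ✓ CMP  NZCV=0011
5: · SUBEQ
6: ✓ ADDLE  r3←0x35
7: · SUBLS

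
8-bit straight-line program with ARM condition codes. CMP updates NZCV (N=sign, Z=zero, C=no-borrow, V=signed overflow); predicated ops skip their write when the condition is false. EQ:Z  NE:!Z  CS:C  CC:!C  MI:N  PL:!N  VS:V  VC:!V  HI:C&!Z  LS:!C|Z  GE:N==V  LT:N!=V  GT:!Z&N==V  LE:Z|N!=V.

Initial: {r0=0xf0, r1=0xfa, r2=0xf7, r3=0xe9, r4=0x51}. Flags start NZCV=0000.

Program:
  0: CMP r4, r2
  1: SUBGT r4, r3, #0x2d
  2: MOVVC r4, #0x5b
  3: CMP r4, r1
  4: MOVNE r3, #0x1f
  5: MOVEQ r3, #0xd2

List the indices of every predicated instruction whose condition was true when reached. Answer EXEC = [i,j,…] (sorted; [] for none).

EXEC = [1,2,4]

[0] flags=0000 → (cmp)
[1] flags=0000 GT?T → r4=0xbc
[2] flags=0000 VC?T → r4=0x5b
[3] flags=0000 → (cmp)
[4] flags=0000 NE?T → r3=0x1f
[5] flags=0000 EQ?F → skip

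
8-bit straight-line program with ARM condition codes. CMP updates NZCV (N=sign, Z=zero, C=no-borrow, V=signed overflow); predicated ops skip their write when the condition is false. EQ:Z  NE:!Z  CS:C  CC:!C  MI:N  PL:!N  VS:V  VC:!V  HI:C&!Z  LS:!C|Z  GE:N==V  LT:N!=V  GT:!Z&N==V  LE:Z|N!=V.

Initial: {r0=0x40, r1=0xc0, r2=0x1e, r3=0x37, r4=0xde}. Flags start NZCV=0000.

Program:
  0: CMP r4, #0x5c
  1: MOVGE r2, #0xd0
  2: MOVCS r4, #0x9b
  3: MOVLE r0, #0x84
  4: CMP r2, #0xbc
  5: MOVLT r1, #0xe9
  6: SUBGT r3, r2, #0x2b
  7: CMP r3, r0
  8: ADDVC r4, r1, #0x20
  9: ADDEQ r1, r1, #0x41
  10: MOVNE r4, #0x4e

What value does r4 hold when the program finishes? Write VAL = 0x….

0: ✓ CMP  NZCV=1010
1: · MOVGE
2: ✓ MOVCS  r4←0x9b
3: ✓ MOVLE  r0←0x84
4: ✓ CMP  NZCV=0000
5: · MOVLT
6: ✓ SUBGT  r3←0xf3
7: ✓ CMP  NZCV=0010
8: ✓ ADDVC  r4←0xe0
9: · ADDEQ
10: ✓ MOVNE  r4←0x4e

VAL = 0x4e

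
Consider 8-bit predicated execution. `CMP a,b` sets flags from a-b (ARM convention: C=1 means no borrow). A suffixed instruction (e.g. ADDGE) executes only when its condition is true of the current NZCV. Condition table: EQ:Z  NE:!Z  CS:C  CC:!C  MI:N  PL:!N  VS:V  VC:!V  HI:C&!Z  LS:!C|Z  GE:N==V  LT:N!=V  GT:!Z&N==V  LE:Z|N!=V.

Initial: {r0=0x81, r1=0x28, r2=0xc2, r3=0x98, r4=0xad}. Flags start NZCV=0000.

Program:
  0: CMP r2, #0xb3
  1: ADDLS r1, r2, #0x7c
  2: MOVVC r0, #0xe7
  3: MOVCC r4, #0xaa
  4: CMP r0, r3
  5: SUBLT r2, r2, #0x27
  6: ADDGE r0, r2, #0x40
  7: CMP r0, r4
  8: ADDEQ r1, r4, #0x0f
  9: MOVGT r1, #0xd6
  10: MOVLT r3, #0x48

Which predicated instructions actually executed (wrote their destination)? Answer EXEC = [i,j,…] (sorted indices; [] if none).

[0] flags=0010 → (cmp)
[1] flags=0010 LS?F → skip
[2] flags=0010 VC?T → r0=0xe7
[3] flags=0010 CC?F → skip
[4] flags=0010 → (cmp)
[5] flags=0010 LT?F → skip
[6] flags=0010 GE?T → r0=0x02
[7] flags=0000 → (cmp)
[8] flags=0000 EQ?F → skip
[9] flags=0000 GT?T → r1=0xd6
[10] flags=0000 LT?F → skip

EXEC = [2,6,9]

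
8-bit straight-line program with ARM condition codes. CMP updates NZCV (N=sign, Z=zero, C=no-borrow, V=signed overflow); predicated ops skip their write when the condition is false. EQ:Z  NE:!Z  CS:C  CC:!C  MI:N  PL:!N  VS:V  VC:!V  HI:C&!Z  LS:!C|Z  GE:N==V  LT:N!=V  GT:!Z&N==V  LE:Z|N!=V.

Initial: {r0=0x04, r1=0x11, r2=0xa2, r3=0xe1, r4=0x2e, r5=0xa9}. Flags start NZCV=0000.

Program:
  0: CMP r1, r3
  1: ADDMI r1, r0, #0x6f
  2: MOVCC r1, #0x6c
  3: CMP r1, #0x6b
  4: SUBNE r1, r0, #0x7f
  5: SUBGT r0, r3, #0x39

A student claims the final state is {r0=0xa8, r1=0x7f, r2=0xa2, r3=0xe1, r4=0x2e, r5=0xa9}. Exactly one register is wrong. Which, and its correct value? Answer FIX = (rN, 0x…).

[0] flags=0000 → (cmp)
[1] flags=0000 MI?F → skip
[2] flags=0000 CC?T → r1=0x6c
[3] flags=0010 → (cmp)
[4] flags=0010 NE?T → r1=0x85
[5] flags=0010 GT?T → r0=0xa8

FIX = (r1, 0x85)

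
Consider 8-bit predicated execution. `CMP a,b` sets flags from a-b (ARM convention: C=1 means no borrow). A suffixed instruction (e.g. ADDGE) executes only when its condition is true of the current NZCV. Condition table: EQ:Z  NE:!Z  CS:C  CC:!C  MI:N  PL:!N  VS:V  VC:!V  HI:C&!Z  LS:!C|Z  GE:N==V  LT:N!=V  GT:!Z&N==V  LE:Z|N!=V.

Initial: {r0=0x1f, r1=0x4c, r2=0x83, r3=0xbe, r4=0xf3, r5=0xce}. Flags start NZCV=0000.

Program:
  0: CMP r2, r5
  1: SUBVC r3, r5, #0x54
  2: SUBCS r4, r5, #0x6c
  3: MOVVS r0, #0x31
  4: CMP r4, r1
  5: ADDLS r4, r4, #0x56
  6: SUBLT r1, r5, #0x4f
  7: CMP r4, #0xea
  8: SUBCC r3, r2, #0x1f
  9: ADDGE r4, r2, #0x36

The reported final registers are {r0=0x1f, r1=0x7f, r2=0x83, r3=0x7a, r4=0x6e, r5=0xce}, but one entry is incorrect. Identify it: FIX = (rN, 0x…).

FIX = (r4, 0xb9)

0: ✓ CMP  NZCV=1000
1: ✓ SUBVC  r3←0x7a
2: · SUBCS
3: · MOVVS
4: ✓ CMP  NZCV=1010
5: · ADDLS
6: ✓ SUBLT  r1←0x7f
7: ✓ CMP  NZCV=0010
8: · SUBCC
9: ✓ ADDGE  r4←0xb9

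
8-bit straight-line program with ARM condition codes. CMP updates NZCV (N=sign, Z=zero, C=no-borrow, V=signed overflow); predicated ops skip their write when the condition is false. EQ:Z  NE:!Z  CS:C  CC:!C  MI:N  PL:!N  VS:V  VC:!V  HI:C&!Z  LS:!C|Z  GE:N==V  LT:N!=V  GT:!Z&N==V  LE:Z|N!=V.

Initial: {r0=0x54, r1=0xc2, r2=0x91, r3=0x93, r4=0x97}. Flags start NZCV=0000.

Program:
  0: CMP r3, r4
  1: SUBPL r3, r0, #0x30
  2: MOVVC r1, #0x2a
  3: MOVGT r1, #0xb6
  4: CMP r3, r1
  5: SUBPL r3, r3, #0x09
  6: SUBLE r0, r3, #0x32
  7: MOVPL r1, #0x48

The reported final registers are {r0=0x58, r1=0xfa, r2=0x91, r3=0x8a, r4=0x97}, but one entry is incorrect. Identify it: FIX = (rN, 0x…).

0: ✓ CMP  NZCV=1000
1: · SUBPL
2: ✓ MOVVC  r1←0x2a
3: · MOVGT
4: ✓ CMP  NZCV=0011
5: ✓ SUBPL  r3←0x8a
6: ✓ SUBLE  r0←0x58
7: ✓ MOVPL  r1←0x48

FIX = (r1, 0x48)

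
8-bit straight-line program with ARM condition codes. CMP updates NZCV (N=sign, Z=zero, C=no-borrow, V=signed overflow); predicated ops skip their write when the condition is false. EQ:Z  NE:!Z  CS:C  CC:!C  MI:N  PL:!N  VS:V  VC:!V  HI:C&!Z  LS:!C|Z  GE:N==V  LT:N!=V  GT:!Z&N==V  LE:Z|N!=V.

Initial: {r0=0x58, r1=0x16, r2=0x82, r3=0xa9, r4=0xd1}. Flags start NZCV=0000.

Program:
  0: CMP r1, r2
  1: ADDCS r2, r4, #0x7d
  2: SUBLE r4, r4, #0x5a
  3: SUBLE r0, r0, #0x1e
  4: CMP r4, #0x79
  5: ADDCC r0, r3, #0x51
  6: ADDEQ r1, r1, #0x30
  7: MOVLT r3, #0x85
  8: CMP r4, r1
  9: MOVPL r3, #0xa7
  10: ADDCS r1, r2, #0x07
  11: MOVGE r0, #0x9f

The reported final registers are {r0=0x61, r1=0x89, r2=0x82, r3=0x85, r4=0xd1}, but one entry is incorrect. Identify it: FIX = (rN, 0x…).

0: ✓ CMP  NZCV=1001
1: · ADDCS
2: · SUBLE
3: · SUBLE
4: ✓ CMP  NZCV=0011
5: · ADDCC
6: · ADDEQ
7: ✓ MOVLT  r3←0x85
8: ✓ CMP  NZCV=1010
9: · MOVPL
10: ✓ ADDCS  r1←0x89
11: · MOVGE

FIX = (r0, 0x58)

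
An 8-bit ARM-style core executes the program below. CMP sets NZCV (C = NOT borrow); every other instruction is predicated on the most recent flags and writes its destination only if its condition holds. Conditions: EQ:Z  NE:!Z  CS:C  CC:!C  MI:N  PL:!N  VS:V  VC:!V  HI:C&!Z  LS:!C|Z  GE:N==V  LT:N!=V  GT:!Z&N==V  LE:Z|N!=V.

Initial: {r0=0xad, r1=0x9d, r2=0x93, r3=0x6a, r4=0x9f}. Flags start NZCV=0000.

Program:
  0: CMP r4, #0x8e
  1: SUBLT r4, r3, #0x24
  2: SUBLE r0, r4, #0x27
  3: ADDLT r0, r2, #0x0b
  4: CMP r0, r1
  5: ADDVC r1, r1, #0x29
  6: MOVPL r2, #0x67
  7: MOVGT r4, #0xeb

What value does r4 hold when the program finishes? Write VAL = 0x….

[0] flags=0010 → (cmp)
[1] flags=0010 LT?F → skip
[2] flags=0010 LE?F → skip
[3] flags=0010 LT?F → skip
[4] flags=0010 → (cmp)
[5] flags=0010 VC?T → r1=0xc6
[6] flags=0010 PL?T → r2=0x67
[7] flags=0010 GT?T → r4=0xeb

VAL = 0xeb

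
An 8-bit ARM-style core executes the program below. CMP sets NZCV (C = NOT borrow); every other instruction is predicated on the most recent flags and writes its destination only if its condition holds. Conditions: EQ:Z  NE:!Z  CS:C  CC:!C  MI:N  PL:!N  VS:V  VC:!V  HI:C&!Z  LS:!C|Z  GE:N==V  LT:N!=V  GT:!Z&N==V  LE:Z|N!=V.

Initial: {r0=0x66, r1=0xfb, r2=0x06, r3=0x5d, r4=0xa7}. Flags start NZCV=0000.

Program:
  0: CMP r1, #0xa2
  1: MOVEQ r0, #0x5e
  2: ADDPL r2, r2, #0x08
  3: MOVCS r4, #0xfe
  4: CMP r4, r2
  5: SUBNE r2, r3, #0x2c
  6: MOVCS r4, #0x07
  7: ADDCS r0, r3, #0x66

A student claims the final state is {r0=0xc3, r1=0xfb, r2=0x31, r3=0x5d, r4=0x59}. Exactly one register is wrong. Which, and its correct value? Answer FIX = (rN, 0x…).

0: ✓ CMP  NZCV=0010
1: · MOVEQ
2: ✓ ADDPL  r2←0x0e
3: ✓ MOVCS  r4←0xfe
4: ✓ CMP  NZCV=1010
5: ✓ SUBNE  r2←0x31
6: ✓ MOVCS  r4←0x07
7: ✓ ADDCS  r0←0xc3

FIX = (r4, 0x07)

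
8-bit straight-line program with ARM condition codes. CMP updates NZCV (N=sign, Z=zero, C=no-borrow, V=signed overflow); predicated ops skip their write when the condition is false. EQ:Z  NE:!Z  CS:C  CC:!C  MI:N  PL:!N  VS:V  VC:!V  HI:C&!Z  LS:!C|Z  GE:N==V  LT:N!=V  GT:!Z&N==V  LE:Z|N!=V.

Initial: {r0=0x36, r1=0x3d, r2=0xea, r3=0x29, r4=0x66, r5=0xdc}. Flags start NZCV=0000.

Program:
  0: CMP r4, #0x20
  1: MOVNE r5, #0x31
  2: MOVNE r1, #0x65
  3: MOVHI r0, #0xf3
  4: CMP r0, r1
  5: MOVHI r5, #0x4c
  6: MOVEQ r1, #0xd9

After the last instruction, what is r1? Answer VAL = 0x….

[0] flags=0010 → (cmp)
[1] flags=0010 NE?T → r5=0x31
[2] flags=0010 NE?T → r1=0x65
[3] flags=0010 HI?T → r0=0xf3
[4] flags=1010 → (cmp)
[5] flags=1010 HI?T → r5=0x4c
[6] flags=1010 EQ?F → skip

VAL = 0x65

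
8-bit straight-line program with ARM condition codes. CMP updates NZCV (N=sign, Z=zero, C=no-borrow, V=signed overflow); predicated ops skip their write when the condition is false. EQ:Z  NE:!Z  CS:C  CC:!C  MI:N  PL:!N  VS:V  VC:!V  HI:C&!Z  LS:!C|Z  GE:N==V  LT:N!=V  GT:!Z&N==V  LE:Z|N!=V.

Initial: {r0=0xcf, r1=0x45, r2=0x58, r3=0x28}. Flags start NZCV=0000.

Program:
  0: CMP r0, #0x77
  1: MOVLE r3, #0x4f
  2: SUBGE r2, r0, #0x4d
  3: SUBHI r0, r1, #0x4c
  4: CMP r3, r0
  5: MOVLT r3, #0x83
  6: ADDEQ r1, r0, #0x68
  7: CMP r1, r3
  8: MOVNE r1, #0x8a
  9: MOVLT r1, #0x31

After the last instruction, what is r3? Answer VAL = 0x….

0: ✓ CMP  NZCV=0011
1: ✓ MOVLE  r3←0x4f
2: · SUBGE
3: ✓ SUBHI  r0←0xf9
4: ✓ CMP  NZCV=0000
5: · MOVLT
6: · ADDEQ
7: ✓ CMP  NZCV=1000
8: ✓ MOVNE  r1←0x8a
9: ✓ MOVLT  r1←0x31

VAL = 0x4f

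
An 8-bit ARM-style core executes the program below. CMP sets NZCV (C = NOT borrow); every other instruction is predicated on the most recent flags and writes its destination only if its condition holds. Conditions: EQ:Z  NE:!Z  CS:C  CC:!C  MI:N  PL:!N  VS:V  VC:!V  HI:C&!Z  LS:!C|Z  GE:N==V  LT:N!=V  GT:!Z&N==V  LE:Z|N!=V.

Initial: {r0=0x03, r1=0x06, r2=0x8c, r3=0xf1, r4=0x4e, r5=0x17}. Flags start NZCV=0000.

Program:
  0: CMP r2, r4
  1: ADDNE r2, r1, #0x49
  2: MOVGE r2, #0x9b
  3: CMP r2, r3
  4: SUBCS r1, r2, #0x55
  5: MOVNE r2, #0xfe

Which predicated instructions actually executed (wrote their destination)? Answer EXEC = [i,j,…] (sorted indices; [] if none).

EXEC = [1,5]

[0] flags=0011 → (cmp)
[1] flags=0011 NE?T → r2=0x4f
[2] flags=0011 GE?F → skip
[3] flags=0000 → (cmp)
[4] flags=0000 CS?F → skip
[5] flags=0000 NE?T → r2=0xfe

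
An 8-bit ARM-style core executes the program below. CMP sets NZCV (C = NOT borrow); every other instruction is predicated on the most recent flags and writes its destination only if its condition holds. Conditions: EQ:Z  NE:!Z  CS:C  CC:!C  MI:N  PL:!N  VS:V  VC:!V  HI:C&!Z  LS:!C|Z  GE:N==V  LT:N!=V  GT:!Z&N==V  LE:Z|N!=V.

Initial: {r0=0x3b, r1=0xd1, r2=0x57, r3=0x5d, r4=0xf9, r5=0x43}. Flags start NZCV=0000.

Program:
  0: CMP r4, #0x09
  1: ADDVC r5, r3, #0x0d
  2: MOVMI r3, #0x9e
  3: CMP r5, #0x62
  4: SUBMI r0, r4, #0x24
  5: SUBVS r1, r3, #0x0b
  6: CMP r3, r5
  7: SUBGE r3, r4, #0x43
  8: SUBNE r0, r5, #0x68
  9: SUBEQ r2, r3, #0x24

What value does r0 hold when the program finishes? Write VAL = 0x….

VAL = 0x02

0: ✓ CMP  NZCV=1010
1: ✓ ADDVC  r5←0x6a
2: ✓ MOVMI  r3←0x9e
3: ✓ CMP  NZCV=0010
4: · SUBMI
5: · SUBVS
6: ✓ CMP  NZCV=0011
7: · SUBGE
8: ✓ SUBNE  r0←0x02
9: · SUBEQ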